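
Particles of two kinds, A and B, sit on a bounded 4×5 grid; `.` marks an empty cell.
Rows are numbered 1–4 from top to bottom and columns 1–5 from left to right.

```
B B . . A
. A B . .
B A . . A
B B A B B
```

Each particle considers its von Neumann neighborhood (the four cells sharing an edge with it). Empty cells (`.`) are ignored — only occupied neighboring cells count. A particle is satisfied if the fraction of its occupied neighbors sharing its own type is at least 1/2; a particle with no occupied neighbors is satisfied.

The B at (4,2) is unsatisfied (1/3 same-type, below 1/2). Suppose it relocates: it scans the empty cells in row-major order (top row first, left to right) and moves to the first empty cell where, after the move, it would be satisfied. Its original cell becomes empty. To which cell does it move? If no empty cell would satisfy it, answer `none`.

Vacating (4,2). Empty cells in order:
  (1,3): 2/2 same-type → satisfied — stop here.

(1,3)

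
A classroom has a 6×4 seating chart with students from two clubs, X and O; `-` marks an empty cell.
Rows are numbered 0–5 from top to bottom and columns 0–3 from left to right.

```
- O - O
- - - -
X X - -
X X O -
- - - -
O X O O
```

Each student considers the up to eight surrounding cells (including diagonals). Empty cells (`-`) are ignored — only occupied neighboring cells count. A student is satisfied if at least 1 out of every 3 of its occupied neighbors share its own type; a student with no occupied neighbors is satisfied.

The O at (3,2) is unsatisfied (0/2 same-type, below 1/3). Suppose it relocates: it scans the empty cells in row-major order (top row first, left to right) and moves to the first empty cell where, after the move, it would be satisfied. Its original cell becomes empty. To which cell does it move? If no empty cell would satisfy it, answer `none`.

Vacating (3,2). Empty cells in order:
  (0,0): 1/1 same-type → satisfied — stop here.

(0,0)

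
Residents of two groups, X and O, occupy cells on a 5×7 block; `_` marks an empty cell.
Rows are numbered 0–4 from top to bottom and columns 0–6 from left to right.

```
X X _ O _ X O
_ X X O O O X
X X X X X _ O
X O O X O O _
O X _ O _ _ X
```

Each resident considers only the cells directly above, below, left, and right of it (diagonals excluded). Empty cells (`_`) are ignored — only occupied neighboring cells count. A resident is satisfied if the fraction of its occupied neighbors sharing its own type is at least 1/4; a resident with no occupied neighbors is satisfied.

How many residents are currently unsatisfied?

7

Row 0: (0,0)X 1/1 satisfied · (0,1)X 2/2 satisfied · (0,3)O 1/1 satisfied · (0,5)X 0/2 not · (0,6)O 0/2 not
Row 1: (1,1)X 3/3 satisfied · (1,2)X 2/3 satisfied · (1,3)O 2/4 satisfied · (1,4)O 2/3 satisfied · (1,5)O 1/3 satisfied · (1,6)X 0/3 not
Row 2: (2,0)X 2/2 satisfied · (2,1)X 3/4 satisfied · (2,2)X 3/4 satisfied · (2,3)X 3/4 satisfied · (2,4)X 1/3 satisfied · (2,6)O 0/1 not
Row 3: (3,0)X 1/3 satisfied · (3,1)O 1/4 satisfied · (3,2)O 1/3 satisfied · (3,3)X 1/4 satisfied · (3,4)O 1/3 satisfied · (3,5)O 1/1 satisfied
Row 4: (4,0)O 0/2 not · (4,1)X 0/2 not · (4,3)O 0/1 not · (4,6)X 0/0 satisfied
Unsatisfied: (0,5), (0,6), (1,6), (2,6), (4,0), (4,1), (4,3) — 7 in total.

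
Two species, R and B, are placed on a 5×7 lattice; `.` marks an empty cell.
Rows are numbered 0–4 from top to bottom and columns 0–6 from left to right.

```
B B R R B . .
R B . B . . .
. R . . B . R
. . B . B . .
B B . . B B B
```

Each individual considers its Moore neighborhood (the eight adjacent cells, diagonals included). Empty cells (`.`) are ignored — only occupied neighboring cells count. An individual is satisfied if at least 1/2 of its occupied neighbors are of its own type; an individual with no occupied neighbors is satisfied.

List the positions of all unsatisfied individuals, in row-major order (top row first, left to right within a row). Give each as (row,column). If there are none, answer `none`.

(0,2), (0,3), (1,0), (1,1), (2,1)

(0,0)B 2/3 ✓
(0,1)B 2/4 ✓
(0,2)R 1/4 ✗
(0,3)R 1/3 ✗
(0,4)B 1/2 ✓
(1,0)R 1/4 ✗
(1,1)B 2/5 ✗
(1,3)B 2/4 ✓
(2,1)R 1/3 ✗
(2,4)B 2/2 ✓
(2,6)R 0/0 ✓
(3,2)B 1/2 ✓
(3,4)B 3/3 ✓
(4,0)B 1/1 ✓
(4,1)B 2/2 ✓
(4,4)B 2/2 ✓
(4,5)B 3/3 ✓
(4,6)B 1/1 ✓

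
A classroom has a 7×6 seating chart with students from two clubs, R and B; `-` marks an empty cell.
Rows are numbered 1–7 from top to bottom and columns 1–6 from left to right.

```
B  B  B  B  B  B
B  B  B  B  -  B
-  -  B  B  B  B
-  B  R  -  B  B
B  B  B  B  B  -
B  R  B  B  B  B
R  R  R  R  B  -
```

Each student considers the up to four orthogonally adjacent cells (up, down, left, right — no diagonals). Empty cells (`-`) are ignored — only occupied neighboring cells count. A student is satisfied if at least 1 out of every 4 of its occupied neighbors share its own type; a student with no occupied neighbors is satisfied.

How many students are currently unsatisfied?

Row 1: (1,1)B 2/2 ✓ · (1,2)B 3/3 ✓ · (1,3)B 3/3 ✓ · (1,4)B 3/3 ✓ · (1,5)B 2/2 ✓ · (1,6)B 2/2 ✓
Row 2: (2,1)B 2/2 ✓ · (2,2)B 3/3 ✓ · (2,3)B 4/4 ✓ · (2,4)B 3/3 ✓ · (2,6)B 2/2 ✓
Row 3: (3,3)B 2/3 ✓ · (3,4)B 3/3 ✓ · (3,5)B 3/3 ✓ · (3,6)B 3/3 ✓
Row 4: (4,2)B 1/2 ✓ · (4,3)R 0/3 ✗ · (4,5)B 3/3 ✓ · (4,6)B 2/2 ✓
Row 5: (5,1)B 2/2 ✓ · (5,2)B 3/4 ✓ · (5,3)B 3/4 ✓ · (5,4)B 3/3 ✓ · (5,5)B 3/3 ✓
Row 6: (6,1)B 1/3 ✓ · (6,2)R 1/4 ✓ · (6,3)B 2/4 ✓ · (6,4)B 3/4 ✓ · (6,5)B 4/4 ✓ · (6,6)B 1/1 ✓
Row 7: (7,1)R 1/2 ✓ · (7,2)R 3/3 ✓ · (7,3)R 2/3 ✓ · (7,4)R 1/3 ✓ · (7,5)B 1/2 ✓
Unsatisfied: (4,3) — 1 in total.

1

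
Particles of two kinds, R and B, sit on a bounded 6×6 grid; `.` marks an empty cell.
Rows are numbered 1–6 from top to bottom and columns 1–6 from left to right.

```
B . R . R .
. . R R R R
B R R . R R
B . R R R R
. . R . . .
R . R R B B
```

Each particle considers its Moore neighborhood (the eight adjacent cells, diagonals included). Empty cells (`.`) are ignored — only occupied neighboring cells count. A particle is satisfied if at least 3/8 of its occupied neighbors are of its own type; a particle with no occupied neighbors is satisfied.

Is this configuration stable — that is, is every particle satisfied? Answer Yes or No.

Row 1: (1,1)B 0/0 satisfied · (1,3)R 2/2 satisfied · (1,5)R 3/3 satisfied
Row 2: (2,3)R 4/4 satisfied · (2,4)R 6/6 satisfied · (2,5)R 5/5 satisfied · (2,6)R 4/4 satisfied
Row 3: (3,1)B 1/2 satisfied · (3,2)R 3/5 satisfied · (3,3)R 5/5 satisfied · (3,5)R 7/7 satisfied · (3,6)R 5/5 satisfied
Row 4: (4,1)B 1/2 satisfied · (4,3)R 4/4 satisfied · (4,4)R 5/5 satisfied · (4,5)R 4/4 satisfied · (4,6)R 3/3 satisfied
Row 5: (5,3)R 4/4 satisfied
Row 6: (6,1)R 0/0 satisfied · (6,3)R 2/2 satisfied · (6,4)R 2/3 satisfied · (6,5)B 1/2 satisfied · (6,6)B 1/1 satisfied
All meet the threshold, so the configuration is stable.

Yes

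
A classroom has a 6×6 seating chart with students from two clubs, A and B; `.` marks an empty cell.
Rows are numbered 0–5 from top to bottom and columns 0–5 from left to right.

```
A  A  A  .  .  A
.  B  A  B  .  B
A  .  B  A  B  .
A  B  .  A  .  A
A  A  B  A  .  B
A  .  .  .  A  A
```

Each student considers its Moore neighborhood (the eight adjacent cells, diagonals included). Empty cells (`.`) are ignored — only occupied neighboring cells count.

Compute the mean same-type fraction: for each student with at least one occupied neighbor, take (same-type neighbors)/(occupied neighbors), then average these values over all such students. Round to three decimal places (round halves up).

0.453

Row 0: (0,0)A 1/2 · (0,1)A 3/4 · (0,2)A 2/4 · (0,5)A 0/1
Row 1: (1,1)B 1/6 · (1,2)A 3/6 · (1,3)B 2/5 · (1,5)B 1/2
Row 2: (2,0)A 1/3 · (2,2)B 3/6 · (2,3)A 2/5 · (2,4)B 2/5
Row 3: (3,0)A 3/4 · (3,1)B 2/6 · (3,3)A 2/5 · (3,5)A 0/2
Row 4: (4,0)A 3/4 · (4,1)A 3/5 · (4,2)B 1/4 · (4,3)A 2/3 · (4,5)B 0/3
Row 5: (5,0)A 2/2 · (5,4)A 2/3 · (5,5)A 1/2
Sum over 24 students: 1/2 + 3/4 + 2/4 + 0/1 + 1/6 + 3/6 + 2/5 + 1/2 + 1/3 + 3/6 + 2/5 + 2/5 + 3/4 + 2/6 + 2/5 + 0/2 + 3/4 + 3/5 + 1/4 + 2/3 + 0/3 + 2/2 + 2/3 + 1/2 = 163/15; mean = 163/15 ÷ 24 = 163/360 = 0.452777… → 0.453.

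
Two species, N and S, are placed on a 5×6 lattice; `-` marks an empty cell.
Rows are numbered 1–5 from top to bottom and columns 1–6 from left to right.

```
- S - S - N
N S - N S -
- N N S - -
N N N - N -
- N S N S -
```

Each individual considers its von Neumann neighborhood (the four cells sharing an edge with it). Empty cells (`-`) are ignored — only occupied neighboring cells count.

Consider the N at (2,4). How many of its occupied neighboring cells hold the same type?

0

Occupied neighbors of (2,4): (1,4)=S, (3,4)=S, (2,5)=S.
Same type (N): 0 of 3.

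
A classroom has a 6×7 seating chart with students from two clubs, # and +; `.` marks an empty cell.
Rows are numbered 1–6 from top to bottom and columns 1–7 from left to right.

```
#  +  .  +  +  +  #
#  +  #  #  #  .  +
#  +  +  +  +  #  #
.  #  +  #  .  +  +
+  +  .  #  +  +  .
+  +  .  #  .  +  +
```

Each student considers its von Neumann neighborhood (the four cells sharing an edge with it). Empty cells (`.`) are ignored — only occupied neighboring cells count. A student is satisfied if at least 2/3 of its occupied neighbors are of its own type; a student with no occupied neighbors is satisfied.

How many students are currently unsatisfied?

21

(1,1)# 1/2 ✗
(1,2)+ 1/2 ✗
(1,4)+ 1/2 ✗
(1,5)+ 2/3 ✓
(1,6)+ 1/2 ✗
(1,7)# 0/2 ✗
(2,1)# 2/3 ✓
(2,2)+ 2/4 ✗
(2,3)# 1/3 ✗
(2,4)# 2/4 ✗
(2,5)# 1/3 ✗
(2,7)+ 0/2 ✗
(3,1)# 1/2 ✗
(3,2)+ 2/4 ✗
(3,3)+ 3/4 ✓
(3,4)+ 2/4 ✗
(3,5)+ 1/3 ✗
(3,6)# 1/3 ✗
(3,7)# 1/3 ✗
(4,2)# 0/3 ✗
(4,3)+ 1/3 ✗
(4,4)# 1/3 ✗
(4,6)+ 2/3 ✓
(4,7)+ 1/2 ✗
(5,1)+ 2/2 ✓
(5,2)+ 2/3 ✓
(5,4)# 2/3 ✓
(5,5)+ 1/2 ✗
(5,6)+ 3/3 ✓
(6,1)+ 2/2 ✓
(6,2)+ 2/2 ✓
(6,4)# 1/1 ✓
(6,6)+ 2/2 ✓
(6,7)+ 1/1 ✓
Unsatisfied: (1,1), (1,2), (1,4), (1,6), (1,7), (2,2), (2,3), (2,4), (2,5), (2,7), (3,1), (3,2), (3,4), (3,5), (3,6), (3,7), (4,2), (4,3), (4,4), (4,7), (5,5) — 21 in total.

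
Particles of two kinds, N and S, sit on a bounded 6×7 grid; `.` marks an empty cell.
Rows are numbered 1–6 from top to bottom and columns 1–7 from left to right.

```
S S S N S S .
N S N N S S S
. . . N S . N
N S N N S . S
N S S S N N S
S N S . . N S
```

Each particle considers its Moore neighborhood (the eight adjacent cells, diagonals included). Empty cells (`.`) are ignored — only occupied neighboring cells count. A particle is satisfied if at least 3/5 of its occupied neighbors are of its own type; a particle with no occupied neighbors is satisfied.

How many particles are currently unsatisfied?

25

(1,1)S 2/3 ok
(1,2)S 3/5 ok
(1,3)S 2/5 unhappy
(1,4)N 2/5 unhappy
(1,5)S 3/5 ok
(1,6)S 4/4 ok
(2,1)N 0/3 unhappy
(2,2)S 3/5 ok
(2,3)N 3/6 unhappy
(2,4)N 3/7 unhappy
(2,5)S 4/7 unhappy
(2,6)S 5/6 ok
(2,7)S 2/3 ok
(3,4)N 4/7 unhappy
(3,5)S 3/6 unhappy
(3,7)N 0/3 unhappy
(4,1)N 1/3 unhappy
(4,2)S 2/5 unhappy
(4,3)N 2/6 unhappy
(4,4)N 3/7 unhappy
(4,5)S 2/6 unhappy
(4,7)S 1/3 unhappy
(5,1)N 2/5 unhappy
(5,2)S 4/8 unhappy
(5,3)S 4/7 unhappy
(5,4)S 3/6 unhappy
(5,5)N 3/5 ok
(5,6)N 2/6 unhappy
(5,7)S 2/4 unhappy
(6,1)S 1/3 unhappy
(6,2)N 1/5 unhappy
(6,3)S 3/4 ok
(6,6)N 2/4 unhappy
(6,7)S 1/3 unhappy
Unsatisfied: (1,3), (1,4), (2,1), (2,3), (2,4), (2,5), (3,4), (3,5), (3,7), (4,1), (4,2), (4,3), (4,4), (4,5), (4,7), (5,1), (5,2), (5,3), (5,4), (5,6), (5,7), (6,1), (6,2), (6,6), (6,7) — 25 in total.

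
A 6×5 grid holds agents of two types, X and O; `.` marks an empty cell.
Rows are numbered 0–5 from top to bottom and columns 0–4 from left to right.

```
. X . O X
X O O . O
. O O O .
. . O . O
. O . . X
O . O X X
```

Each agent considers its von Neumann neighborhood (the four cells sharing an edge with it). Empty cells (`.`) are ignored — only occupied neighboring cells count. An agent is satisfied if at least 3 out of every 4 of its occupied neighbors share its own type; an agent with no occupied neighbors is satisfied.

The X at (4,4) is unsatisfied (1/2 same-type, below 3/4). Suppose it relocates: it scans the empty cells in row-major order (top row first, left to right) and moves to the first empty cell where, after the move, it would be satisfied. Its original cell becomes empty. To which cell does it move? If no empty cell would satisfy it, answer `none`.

(0,0)

Vacating (4,4). Empty cells in order:
  (0,0): 2/2 same-type → satisfied — stop here.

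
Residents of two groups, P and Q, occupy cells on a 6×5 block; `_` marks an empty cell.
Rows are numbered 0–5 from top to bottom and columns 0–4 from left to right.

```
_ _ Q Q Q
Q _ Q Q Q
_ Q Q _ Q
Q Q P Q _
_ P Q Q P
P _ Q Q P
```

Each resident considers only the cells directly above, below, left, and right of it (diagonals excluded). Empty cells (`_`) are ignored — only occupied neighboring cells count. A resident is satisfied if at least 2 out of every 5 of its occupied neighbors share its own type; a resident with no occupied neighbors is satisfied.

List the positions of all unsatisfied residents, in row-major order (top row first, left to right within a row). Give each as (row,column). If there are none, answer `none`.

Row 0: (0,2)Q 2/2 satisfied · (0,3)Q 3/3 satisfied · (0,4)Q 2/2 satisfied
Row 1: (1,0)Q 0/0 satisfied · (1,2)Q 3/3 satisfied · (1,3)Q 3/3 satisfied · (1,4)Q 3/3 satisfied
Row 2: (2,1)Q 2/2 satisfied · (2,2)Q 2/3 satisfied · (2,4)Q 1/1 satisfied
Row 3: (3,0)Q 1/1 satisfied · (3,1)Q 2/4 satisfied · (3,2)P 0/4 not · (3,3)Q 1/2 satisfied
Row 4: (4,1)P 0/2 not · (4,2)Q 2/4 satisfied · (4,3)Q 3/4 satisfied · (4,4)P 1/2 satisfied
Row 5: (5,0)P 0/0 satisfied · (5,2)Q 2/2 satisfied · (5,3)Q 2/3 satisfied · (5,4)P 1/2 satisfied

(3,2), (4,1)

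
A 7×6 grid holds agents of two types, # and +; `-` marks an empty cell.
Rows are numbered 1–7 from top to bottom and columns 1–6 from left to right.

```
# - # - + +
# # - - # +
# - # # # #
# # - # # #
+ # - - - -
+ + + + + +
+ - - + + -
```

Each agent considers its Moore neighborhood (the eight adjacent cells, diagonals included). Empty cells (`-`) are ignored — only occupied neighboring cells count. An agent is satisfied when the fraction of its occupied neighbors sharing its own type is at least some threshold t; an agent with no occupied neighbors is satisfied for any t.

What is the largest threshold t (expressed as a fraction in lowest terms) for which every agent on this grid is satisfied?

1/3

(1,1)# 2/2
(1,3)# 1/1
(1,5)+ 2/3
(1,6)+ 2/3
(2,1)# 3/3
(2,2)# 5/5
(2,5)# 3/6
(2,6)+ 2/5
(3,1)# 4/4
(3,3)# 4/4
(3,4)# 5/5
(3,5)# 6/7
(3,6)# 4/5
(4,1)# 3/4
(4,2)# 4/5
(4,4)# 4/4
(4,5)# 5/5
(4,6)# 3/3
(5,1)+ 2/5
(5,2)# 2/6
(6,1)+ 3/4
(6,2)+ 4/5
(6,3)+ 3/4
(6,4)+ 4/4
(6,5)+ 4/4
(6,6)+ 2/2
(7,1)+ 2/2
(7,4)+ 4/4
(7,5)+ 4/4
The smallest same-type fraction is 2/6 at (5,2), which reduces to 1/3. Any threshold above that leaves this agent unsatisfied.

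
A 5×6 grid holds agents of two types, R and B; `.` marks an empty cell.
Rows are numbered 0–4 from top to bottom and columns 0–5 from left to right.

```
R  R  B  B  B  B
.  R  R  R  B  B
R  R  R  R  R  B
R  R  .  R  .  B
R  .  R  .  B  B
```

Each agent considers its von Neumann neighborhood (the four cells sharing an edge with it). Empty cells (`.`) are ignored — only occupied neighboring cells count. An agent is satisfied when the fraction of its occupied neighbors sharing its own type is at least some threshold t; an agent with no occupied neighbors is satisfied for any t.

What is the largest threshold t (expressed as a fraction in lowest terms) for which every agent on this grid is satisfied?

1/3

(0,0)R 1/1
(0,1)R 2/3
(0,2)B 1/3
(0,3)B 2/3
(0,4)B 3/3
(0,5)B 2/2
(1,1)R 3/3
(1,2)R 3/4
(1,3)R 2/4
(1,4)B 2/4
(1,5)B 3/3
(2,0)R 2/2
(2,1)R 4/4
(2,2)R 3/3
(2,3)R 4/4
(2,4)R 1/3
(2,5)B 2/3
(3,0)R 3/3
(3,1)R 2/2
(3,3)R 1/1
(3,5)B 2/2
(4,0)R 1/1
(4,2)R — no occupied neighbors
(4,4)B 1/1
(4,5)B 2/2
The smallest same-type fraction is 1/3 at (0,2), which reduces to 1/3. Any threshold above that leaves this agent unsatisfied.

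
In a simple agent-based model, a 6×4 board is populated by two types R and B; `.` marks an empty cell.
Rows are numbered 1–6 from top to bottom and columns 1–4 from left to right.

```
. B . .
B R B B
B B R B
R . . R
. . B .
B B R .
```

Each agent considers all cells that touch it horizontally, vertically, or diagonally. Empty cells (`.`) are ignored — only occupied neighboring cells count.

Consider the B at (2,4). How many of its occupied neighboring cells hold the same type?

Occupied neighbors of (2,4): (2,3)=B, (3,3)=R, (3,4)=B.
Same type (B): 2 of 3.

2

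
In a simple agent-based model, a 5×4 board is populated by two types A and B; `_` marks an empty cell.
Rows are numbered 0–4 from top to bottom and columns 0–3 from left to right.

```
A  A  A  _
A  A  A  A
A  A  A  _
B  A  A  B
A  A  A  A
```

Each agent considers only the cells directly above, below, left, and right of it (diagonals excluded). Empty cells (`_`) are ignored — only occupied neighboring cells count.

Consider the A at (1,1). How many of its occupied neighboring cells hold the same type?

Occupied neighbors of (1,1): (0,1)=A, (2,1)=A, (1,0)=A, (1,2)=A.
Same type (A): 4 of 4.

4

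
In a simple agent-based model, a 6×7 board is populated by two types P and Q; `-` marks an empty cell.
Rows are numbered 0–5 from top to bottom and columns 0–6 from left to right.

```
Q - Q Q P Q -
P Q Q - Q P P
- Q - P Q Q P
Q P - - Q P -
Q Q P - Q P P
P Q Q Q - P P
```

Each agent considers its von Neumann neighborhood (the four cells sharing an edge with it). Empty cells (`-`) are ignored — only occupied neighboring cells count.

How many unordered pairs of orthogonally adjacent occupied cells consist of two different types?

20

Scan each occupied cell's neighbors to the right and below so each pair is counted once.
From row 0: 5 unlike of 7 pairs (running 5/7).
From row 1: 3 unlike of 8 pairs (running 8/15).
From row 2: 4 unlike of 6 pairs (running 12/21).
From row 3: 3 unlike of 6 pairs (running 15/27).
From row 4: 4 unlike of 9 pairs (running 19/36).
From row 5: 1 unlike of 4 pairs (running 20/40).
Total adjacent occupied pairs: 40; unlike-type pairs: 20.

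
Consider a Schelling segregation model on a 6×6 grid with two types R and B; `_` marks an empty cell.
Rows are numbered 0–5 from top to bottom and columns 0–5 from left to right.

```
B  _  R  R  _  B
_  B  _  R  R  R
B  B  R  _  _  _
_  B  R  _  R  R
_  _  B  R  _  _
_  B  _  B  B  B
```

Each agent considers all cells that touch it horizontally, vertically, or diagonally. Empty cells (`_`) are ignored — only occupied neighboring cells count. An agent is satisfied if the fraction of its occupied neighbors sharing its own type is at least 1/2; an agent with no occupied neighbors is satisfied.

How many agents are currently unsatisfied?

(0,0)B 1/1 ok
(0,2)R 2/3 ok
(0,3)R 3/3 ok
(0,5)B 0/2 unhappy
(1,1)B 3/5 ok
(1,3)R 4/4 ok
(1,4)R 3/4 ok
(1,5)R 1/2 ok
(2,0)B 3/3 ok
(2,1)B 3/5 ok
(2,2)R 2/5 unhappy
(3,1)B 3/5 ok
(3,2)R 2/5 unhappy
(3,4)R 2/2 ok
(3,5)R 1/1 ok
(4,2)B 3/5 ok
(4,3)R 2/5 unhappy
(5,1)B 1/1 ok
(5,3)B 2/3 ok
(5,4)B 2/3 ok
(5,5)B 1/1 ok
Unsatisfied: (0,5), (2,2), (3,2), (4,3) — 4 in total.

4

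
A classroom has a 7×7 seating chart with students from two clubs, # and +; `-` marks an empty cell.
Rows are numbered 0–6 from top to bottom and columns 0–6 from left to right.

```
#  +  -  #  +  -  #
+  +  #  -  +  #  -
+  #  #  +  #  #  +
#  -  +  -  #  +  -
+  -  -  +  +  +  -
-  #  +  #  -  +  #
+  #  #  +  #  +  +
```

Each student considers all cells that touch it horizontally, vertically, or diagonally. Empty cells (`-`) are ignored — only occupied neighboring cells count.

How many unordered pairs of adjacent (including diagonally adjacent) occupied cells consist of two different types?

Scan each occupied cell's neighbors to the right and below (and the two forward diagonals) so each pair is counted once.
Row 0: #(0,0)–+(0,1)≠ #(0,0)–+(1,0)≠ #(0,0)–+(1,1)≠ +(0,1)–+(1,1)= +(0,1)–#(1,2)≠ +(0,1)–+(1,0)= #(0,3)–+(0,4)≠ #(0,3)–+(1,4)≠ #(0,3)–#(1,2)= +(0,4)–+(1,4)= +(0,4)–#(1,5)≠ #(0,6)–#(1,5)=  → 7/12 unlike.
Row 1: +(1,0)–+(1,1)= +(1,0)–+(2,0)= +(1,0)–#(2,1)≠ +(1,1)–#(1,2)≠ +(1,1)–#(2,1)≠ +(1,1)–#(2,2)≠ +(1,1)–+(2,0)= #(1,2)–#(2,2)= #(1,2)–+(2,3)≠ #(1,2)–#(2,1)= +(1,4)–#(1,5)≠ +(1,4)–#(2,4)≠ +(1,4)–#(2,5)≠ +(1,4)–+(2,3)= #(1,5)–#(2,5)= #(1,5)–+(2,6)≠ #(1,5)–#(2,4)=  → 9/17 unlike.
Row 2: +(2,0)–#(2,1)≠ +(2,0)–#(3,0)≠ #(2,1)–#(2,2)= #(2,1)–+(3,2)≠ #(2,1)–#(3,0)= #(2,2)–+(2,3)≠ #(2,2)–+(3,2)≠ +(2,3)–#(2,4)≠ +(2,3)–#(3,4)≠ +(2,3)–+(3,2)= #(2,4)–#(2,5)= #(2,4)–#(3,4)= #(2,4)–+(3,5)≠ #(2,5)–+(2,6)≠ #(2,5)–+(3,5)≠ #(2,5)–#(3,4)= +(2,6)–+(3,5)=  → 10/17 unlike.
Row 3: #(3,0)–+(4,0)≠ +(3,2)–+(4,3)= #(3,4)–+(3,5)≠ #(3,4)–+(4,4)≠ #(3,4)–+(4,5)≠ #(3,4)–+(4,3)≠ +(3,5)–+(4,5)= +(3,5)–+(4,4)=  → 5/8 unlike.
Row 4: +(4,0)–#(5,1)≠ +(4,3)–+(4,4)= +(4,3)–#(5,3)≠ +(4,3)–+(5,2)= +(4,4)–+(4,5)= +(4,4)–+(5,5)= +(4,4)–#(5,3)≠ +(4,5)–+(5,5)= +(4,5)–#(5,6)≠  → 4/9 unlike.
Row 5: #(5,1)–+(5,2)≠ #(5,1)–#(6,1)= #(5,1)–#(6,2)= #(5,1)–+(6,0)≠ +(5,2)–#(5,3)≠ +(5,2)–#(6,2)≠ +(5,2)–+(6,3)= +(5,2)–#(6,1)≠ #(5,3)–+(6,3)≠ #(5,3)–#(6,4)= #(5,3)–#(6,2)= +(5,5)–#(5,6)≠ +(5,5)–+(6,5)= +(5,5)–+(6,6)= +(5,5)–#(6,4)≠ #(5,6)–+(6,6)≠ #(5,6)–+(6,5)≠  → 10/17 unlike.
Row 6: +(6,0)–#(6,1)≠ #(6,1)–#(6,2)= #(6,2)–+(6,3)≠ +(6,3)–#(6,4)≠ #(6,4)–+(6,5)≠ +(6,5)–+(6,6)=  → 4/6 unlike.
Total adjacent occupied pairs: 86; unlike-type pairs: 49.

49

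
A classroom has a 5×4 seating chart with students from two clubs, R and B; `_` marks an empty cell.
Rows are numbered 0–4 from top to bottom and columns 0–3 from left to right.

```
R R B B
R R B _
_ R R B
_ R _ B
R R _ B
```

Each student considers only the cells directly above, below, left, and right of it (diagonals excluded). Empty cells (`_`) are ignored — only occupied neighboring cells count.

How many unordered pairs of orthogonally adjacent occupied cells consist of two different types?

Scan each occupied cell's neighbors to the right and below so each pair is counted once.
Row 0: R(0,0)–R(0,1)= R(0,0)–R(1,0)= R(0,1)–B(0,2)≠ R(0,1)–R(1,1)= B(0,2)–B(0,3)= B(0,2)–B(1,2)=  → 1/6 unlike.
Row 1: R(1,0)–R(1,1)= R(1,1)–B(1,2)≠ R(1,1)–R(2,1)= B(1,2)–R(2,2)≠  → 2/4 unlike.
Row 2: R(2,1)–R(2,2)= R(2,1)–R(3,1)= R(2,2)–B(2,3)≠ B(2,3)–B(3,3)=  → 1/4 unlike.
Row 3: R(3,1)–R(4,1)= B(3,3)–B(4,3)=  → 0/2 unlike.
Row 4: R(4,0)–R(4,1)=  → 0/1 unlike.
Total adjacent occupied pairs: 17; unlike-type pairs: 4.

4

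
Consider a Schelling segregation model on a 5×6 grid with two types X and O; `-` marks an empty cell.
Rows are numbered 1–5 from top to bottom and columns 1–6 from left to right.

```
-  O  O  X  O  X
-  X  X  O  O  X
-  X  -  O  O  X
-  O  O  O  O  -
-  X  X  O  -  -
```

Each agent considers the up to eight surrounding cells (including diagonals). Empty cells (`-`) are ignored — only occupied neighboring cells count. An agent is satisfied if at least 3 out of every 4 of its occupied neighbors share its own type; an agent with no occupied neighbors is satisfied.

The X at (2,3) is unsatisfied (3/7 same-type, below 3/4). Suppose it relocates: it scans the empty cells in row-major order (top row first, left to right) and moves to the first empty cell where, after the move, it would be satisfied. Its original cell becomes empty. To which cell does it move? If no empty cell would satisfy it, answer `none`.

Vacating (2,3). Empty cells in order:
  (1,1): 1/2 same-type → still unsatisfied.
  (2,1): 2/3 same-type → still unsatisfied.
  (3,1): 2/3 same-type → still unsatisfied.
  (3,3): 2/7 same-type → still unsatisfied.
  (4,1): 2/3 same-type → still unsatisfied.
  (4,6): 1/3 same-type → still unsatisfied.
  (5,1): 1/2 same-type → still unsatisfied.
  (5,5): 0/3 same-type → still unsatisfied.
  (5,6): 0/1 same-type → still unsatisfied.

none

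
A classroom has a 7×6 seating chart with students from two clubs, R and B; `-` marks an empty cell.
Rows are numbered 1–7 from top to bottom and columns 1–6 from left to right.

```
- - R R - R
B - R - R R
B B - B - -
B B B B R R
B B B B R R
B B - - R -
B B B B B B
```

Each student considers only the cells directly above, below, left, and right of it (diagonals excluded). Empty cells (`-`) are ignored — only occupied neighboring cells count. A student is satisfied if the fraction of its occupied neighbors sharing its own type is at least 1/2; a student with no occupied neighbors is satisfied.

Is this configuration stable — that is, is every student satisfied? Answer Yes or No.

Yes

(1,3)R 2/2 ✓
(1,4)R 1/1 ✓
(1,6)R 1/1 ✓
(2,1)B 1/1 ✓
(2,3)R 1/1 ✓
(2,5)R 1/1 ✓
(2,6)R 2/2 ✓
(3,1)B 3/3 ✓
(3,2)B 2/2 ✓
(3,4)B 1/1 ✓
(4,1)B 3/3 ✓
(4,2)B 4/4 ✓
(4,3)B 3/3 ✓
(4,4)B 3/4 ✓
(4,5)R 2/3 ✓
(4,6)R 2/2 ✓
(5,1)B 3/3 ✓
(5,2)B 4/4 ✓
(5,3)B 3/3 ✓
(5,4)B 2/3 ✓
(5,5)R 3/4 ✓
(5,6)R 2/2 ✓
(6,1)B 3/3 ✓
(6,2)B 3/3 ✓
(6,5)R 1/2 ✓
(7,1)B 2/2 ✓
(7,2)B 3/3 ✓
(7,3)B 2/2 ✓
(7,4)B 2/2 ✓
(7,5)B 2/3 ✓
(7,6)B 1/1 ✓
All meet the threshold, so the configuration is stable.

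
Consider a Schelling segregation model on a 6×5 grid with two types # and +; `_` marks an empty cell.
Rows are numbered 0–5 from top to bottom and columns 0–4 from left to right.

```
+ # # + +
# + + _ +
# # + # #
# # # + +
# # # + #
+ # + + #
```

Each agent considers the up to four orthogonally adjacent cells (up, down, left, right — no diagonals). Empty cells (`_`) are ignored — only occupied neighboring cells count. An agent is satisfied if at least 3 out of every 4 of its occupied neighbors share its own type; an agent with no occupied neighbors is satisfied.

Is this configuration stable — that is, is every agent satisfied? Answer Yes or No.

Row 0: (0,0)+ 0/2 not · (0,1)# 1/3 not · (0,2)# 1/3 not · (0,3)+ 1/2 not · (0,4)+ 2/2 satisfied
Row 1: (1,0)# 1/3 not · (1,1)+ 1/4 not · (1,2)+ 2/3 not · (1,4)+ 1/2 not
Row 2: (2,0)# 3/3 satisfied · (2,1)# 2/4 not · (2,2)+ 1/4 not · (2,3)# 1/3 not · (2,4)# 1/3 not
Row 3: (3,0)# 3/3 satisfied · (3,1)# 4/4 satisfied · (3,2)# 2/4 not · (3,3)+ 2/4 not · (3,4)+ 1/3 not
Row 4: (4,0)# 2/3 not · (4,1)# 4/4 satisfied · (4,2)# 2/4 not · (4,3)+ 2/4 not · (4,4)# 1/3 not
Row 5: (5,0)+ 0/2 not · (5,1)# 1/3 not · (5,2)+ 1/3 not · (5,3)+ 2/3 not · (5,4)# 1/2 not
For instance (0,0) has only 0/2 same-type neighbors, below 3/4.

No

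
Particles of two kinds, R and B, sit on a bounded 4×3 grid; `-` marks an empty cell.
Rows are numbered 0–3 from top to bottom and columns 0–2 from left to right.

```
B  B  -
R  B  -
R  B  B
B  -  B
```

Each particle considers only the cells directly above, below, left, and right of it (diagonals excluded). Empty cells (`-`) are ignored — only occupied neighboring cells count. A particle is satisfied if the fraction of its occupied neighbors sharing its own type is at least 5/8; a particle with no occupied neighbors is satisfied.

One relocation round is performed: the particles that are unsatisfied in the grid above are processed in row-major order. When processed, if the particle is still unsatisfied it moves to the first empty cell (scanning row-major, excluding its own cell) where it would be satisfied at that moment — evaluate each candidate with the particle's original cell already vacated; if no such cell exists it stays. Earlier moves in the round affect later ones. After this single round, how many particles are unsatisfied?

Initially unsatisfied (in order): (0,0), (1,0), (2,0), (3,0).
  (0,0) → (0,2).
  (1,0): no empty cell satisfies it; stays.
  (2,0): no empty cell satisfies it; stays.
  (3,0) → (1,2).
Resulting grid:
- B B
R B B
R B B
- - B
Unsatisfied now: (1,0), (2,0).

2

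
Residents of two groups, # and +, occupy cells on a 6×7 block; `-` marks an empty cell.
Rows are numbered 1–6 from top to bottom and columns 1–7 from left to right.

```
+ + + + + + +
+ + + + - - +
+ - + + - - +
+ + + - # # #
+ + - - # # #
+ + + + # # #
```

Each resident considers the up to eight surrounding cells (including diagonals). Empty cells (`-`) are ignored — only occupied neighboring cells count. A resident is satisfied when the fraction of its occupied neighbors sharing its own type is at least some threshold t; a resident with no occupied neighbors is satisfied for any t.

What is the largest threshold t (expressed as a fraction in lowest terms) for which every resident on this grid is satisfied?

1/3

Row 1: (1,1)+ 3/3 · (1,2)+ 5/5 · (1,3)+ 5/5 · (1,4)+ 4/4 · (1,5)+ 3/3 · (1,6)+ 3/3 · (1,7)+ 2/2
Row 2: (2,1)+ 4/4 · (2,2)+ 7/7 · (2,3)+ 7/7 · (2,4)+ 6/6 · (2,7)+ 3/3
Row 3: (3,1)+ 4/4 · (3,3)+ 6/6 · (3,4)+ 4/5 · (3,7)+ 1/3
Row 4: (4,1)+ 4/4 · (4,2)+ 6/6 · (4,3)+ 4/4 · (4,5)# 3/4 · (4,6)# 5/6 · (4,7)# 3/4
Row 5: (5,1)+ 5/5 · (5,2)+ 7/7 · (5,5)# 5/6 · (5,6)# 8/8 · (5,7)# 5/5
Row 6: (6,1)+ 3/3 · (6,2)+ 4/4 · (6,3)+ 3/3 · (6,4)+ 1/3 · (6,5)# 3/4 · (6,6)# 5/5 · (6,7)# 3/3
The smallest same-type fraction is 1/3 at (3,7), which reduces to 1/3. Any threshold above that leaves this resident unsatisfied.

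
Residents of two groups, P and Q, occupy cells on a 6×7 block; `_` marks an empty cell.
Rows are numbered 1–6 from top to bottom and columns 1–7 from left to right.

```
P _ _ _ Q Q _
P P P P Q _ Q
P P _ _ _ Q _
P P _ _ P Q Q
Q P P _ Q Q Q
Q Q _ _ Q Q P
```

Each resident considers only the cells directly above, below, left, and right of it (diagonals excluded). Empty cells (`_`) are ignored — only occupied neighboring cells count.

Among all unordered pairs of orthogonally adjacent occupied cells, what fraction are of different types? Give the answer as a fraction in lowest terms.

Scan each occupied cell's neighbors to the right and below so each pair is counted once.
From row 1: 0 unlike of 3 pairs (running 0/3).
From row 2: 1 unlike of 6 pairs (running 1/9).
From row 3: 0 unlike of 4 pairs (running 1/13).
From row 4: 3 unlike of 8 pairs (running 4/21).
From row 5: 3 unlike of 9 pairs (running 7/30).
From row 6: 1 unlike of 3 pairs (running 8/33).
Total adjacent occupied pairs: 33; unlike-type pairs: 8.
8/33 is already in lowest terms.

8/33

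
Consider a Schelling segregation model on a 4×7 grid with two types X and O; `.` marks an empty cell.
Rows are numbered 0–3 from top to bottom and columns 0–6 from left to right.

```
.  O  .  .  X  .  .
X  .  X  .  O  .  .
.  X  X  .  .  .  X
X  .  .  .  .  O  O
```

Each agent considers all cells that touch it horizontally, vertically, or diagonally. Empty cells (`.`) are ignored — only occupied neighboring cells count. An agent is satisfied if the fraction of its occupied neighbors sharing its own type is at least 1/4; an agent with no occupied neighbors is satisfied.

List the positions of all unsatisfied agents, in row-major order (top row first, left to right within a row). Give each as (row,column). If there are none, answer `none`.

Row 0: (0,1)O 0/2 not · (0,4)X 0/1 not
Row 1: (1,0)X 1/2 satisfied · (1,2)X 2/3 satisfied · (1,4)O 0/1 not
Row 2: (2,1)X 4/4 satisfied · (2,2)X 2/2 satisfied · (2,6)X 0/2 not
Row 3: (3,0)X 1/1 satisfied · (3,5)O 1/2 satisfied · (3,6)O 1/2 satisfied

(0,1), (0,4), (1,4), (2,6)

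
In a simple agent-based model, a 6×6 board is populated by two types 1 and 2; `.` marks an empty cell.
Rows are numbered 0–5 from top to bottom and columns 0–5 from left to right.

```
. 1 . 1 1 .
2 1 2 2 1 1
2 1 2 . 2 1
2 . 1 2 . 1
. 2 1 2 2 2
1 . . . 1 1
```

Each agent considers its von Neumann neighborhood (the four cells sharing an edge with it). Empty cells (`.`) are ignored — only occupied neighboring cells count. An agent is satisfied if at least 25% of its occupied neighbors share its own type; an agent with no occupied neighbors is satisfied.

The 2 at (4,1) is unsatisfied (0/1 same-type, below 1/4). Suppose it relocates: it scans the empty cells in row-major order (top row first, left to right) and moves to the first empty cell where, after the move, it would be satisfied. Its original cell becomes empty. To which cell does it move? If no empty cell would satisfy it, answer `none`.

(0,0)

Vacating (4,1). Empty cells in order:
  (0,0): 1/2 same-type → satisfied — stop here.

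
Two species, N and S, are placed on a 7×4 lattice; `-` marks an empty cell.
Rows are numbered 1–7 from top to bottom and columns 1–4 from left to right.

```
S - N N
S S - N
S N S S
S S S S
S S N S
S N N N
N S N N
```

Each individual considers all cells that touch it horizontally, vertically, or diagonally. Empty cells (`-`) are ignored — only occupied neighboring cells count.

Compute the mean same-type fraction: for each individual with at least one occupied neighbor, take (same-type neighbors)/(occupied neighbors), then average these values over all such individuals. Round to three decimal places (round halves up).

(1,1)S 2/2
(1,3)N 2/3
(1,4)N 2/2
(2,1)S 3/4
(2,2)S 4/6
(2,4)N 2/4
(3,1)S 4/5
(3,2)N 0/7
(3,3)S 5/7
(3,4)S 3/4
(4,1)S 4/5
(4,2)S 6/8
(4,3)S 6/8
(4,4)S 4/5
(5,1)S 4/5
(5,2)S 5/8
(5,3)N 3/8
(5,4)S 2/5
(6,1)S 3/5
(6,2)N 4/8
(6,3)N 5/8
(6,4)N 4/5
(7,1)N 1/3
(7,2)S 1/5
(7,3)N 4/5
(7,4)N 3/3
Sum over 26 individuals: 2/2 + 2/3 + 2/2 + 3/4 + 4/6 + 2/4 + 4/5 + 0/7 + 5/7 + 3/4 + 4/5 + 6/8 + 6/8 + 4/5 + 4/5 + 5/8 + 3/8 + 2/5 + 3/5 + 4/8 + 5/8 + 4/5 + 1/3 + 1/5 + 4/5 + 3/3 = 2857/168; mean = 2857/168 ÷ 26 = 2857/4368 = 0.654075… → 0.654.

0.654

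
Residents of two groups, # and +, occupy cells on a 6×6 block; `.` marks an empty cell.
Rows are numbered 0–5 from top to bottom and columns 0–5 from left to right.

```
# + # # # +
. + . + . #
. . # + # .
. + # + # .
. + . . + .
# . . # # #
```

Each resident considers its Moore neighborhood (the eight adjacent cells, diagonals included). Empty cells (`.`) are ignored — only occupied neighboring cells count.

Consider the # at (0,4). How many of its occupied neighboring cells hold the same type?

Occupied neighbors of (0,4): (0,3)=#, (0,5)=+, (1,3)=+, (1,5)=#.
Same type (#): 2 of 4.

2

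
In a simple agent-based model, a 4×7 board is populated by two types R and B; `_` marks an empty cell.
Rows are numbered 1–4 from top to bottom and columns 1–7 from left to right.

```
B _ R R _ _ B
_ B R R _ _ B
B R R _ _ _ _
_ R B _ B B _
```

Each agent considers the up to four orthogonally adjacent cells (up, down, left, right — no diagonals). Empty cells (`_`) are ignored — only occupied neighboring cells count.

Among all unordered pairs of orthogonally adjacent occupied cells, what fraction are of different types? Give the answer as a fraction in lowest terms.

5/14

Scan each occupied cell's neighbors to the right and below so each pair is counted once.
Row 1: R(1,3)–R(1,4)= R(1,3)–R(2,3)= R(1,4)–R(2,4)= B(1,7)–B(2,7)=  → 0/4 unlike.
Row 2: B(2,2)–R(2,3)≠ B(2,2)–R(3,2)≠ R(2,3)–R(2,4)= R(2,3)–R(3,3)=  → 2/4 unlike.
Row 3: B(3,1)–R(3,2)≠ R(3,2)–R(3,3)= R(3,2)–R(4,2)= R(3,3)–B(4,3)≠  → 2/4 unlike.
Row 4: R(4,2)–B(4,3)≠ B(4,5)–B(4,6)=  → 1/2 unlike.
Total adjacent occupied pairs: 14; unlike-type pairs: 5.
5/14 is already in lowest terms.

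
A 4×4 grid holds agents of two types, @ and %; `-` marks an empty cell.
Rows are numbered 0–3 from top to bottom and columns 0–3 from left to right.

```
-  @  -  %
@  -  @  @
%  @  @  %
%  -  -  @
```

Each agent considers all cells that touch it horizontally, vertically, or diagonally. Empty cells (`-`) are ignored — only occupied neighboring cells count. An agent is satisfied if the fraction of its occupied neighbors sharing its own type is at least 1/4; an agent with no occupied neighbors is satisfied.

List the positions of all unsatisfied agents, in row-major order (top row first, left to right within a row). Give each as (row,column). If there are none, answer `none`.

Row 0: (0,1)@ 2/2 ✓ · (0,3)% 0/2 ✗
Row 1: (1,0)@ 2/3 ✓ · (1,2)@ 4/6 ✓ · (1,3)@ 2/4 ✓
Row 2: (2,0)% 1/3 ✓ · (2,1)@ 3/5 ✓ · (2,2)@ 4/5 ✓ · (2,3)% 0/4 ✗
Row 3: (3,0)% 1/2 ✓ · (3,3)@ 1/2 ✓

(0,3), (2,3)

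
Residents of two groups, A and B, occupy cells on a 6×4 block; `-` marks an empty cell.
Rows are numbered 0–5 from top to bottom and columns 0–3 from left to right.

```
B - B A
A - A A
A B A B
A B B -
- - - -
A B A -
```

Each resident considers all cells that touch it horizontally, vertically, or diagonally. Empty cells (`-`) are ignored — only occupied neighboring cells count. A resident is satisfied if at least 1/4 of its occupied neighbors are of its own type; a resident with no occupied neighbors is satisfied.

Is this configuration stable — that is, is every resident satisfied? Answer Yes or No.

No

Row 0: (0,0)B 0/1 not · (0,2)B 0/3 not · (0,3)A 2/3 satisfied
Row 1: (1,0)A 1/3 satisfied · (1,2)A 3/6 satisfied · (1,3)A 3/5 satisfied
Row 2: (2,0)A 2/4 satisfied · (2,1)B 2/7 satisfied · (2,2)A 2/6 satisfied · (2,3)B 1/4 satisfied
Row 3: (3,0)A 1/3 satisfied · (3,1)B 2/5 satisfied · (3,2)B 3/4 satisfied
Row 5: (5,0)A 0/1 not · (5,1)B 0/2 not · (5,2)A 0/1 not
For instance (0,0) has only 0/1 same-type neighbors, below 1/4.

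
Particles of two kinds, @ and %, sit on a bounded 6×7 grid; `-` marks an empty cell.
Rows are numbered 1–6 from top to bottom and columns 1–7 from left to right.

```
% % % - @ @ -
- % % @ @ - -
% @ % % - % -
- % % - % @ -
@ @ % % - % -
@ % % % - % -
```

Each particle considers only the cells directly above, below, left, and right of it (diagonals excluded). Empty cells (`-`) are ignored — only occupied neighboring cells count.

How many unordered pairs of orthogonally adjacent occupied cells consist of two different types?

13

Scan each occupied cell's neighbors to the right and below so each pair is counted once.
Row 1: %(1,1)–%(1,2)= %(1,2)–%(1,3)= %(1,2)–%(2,2)= %(1,3)–%(2,3)= @(1,5)–@(1,6)= @(1,5)–@(2,5)=  → 0/6 unlike.
Row 2: %(2,2)–%(2,3)= %(2,2)–@(3,2)≠ %(2,3)–@(2,4)≠ %(2,3)–%(3,3)= @(2,4)–@(2,5)= @(2,4)–%(3,4)≠  → 3/6 unlike.
Row 3: %(3,1)–@(3,2)≠ @(3,2)–%(3,3)≠ @(3,2)–%(4,2)≠ %(3,3)–%(3,4)= %(3,3)–%(4,3)= %(3,6)–@(4,6)≠  → 4/6 unlike.
Row 4: %(4,2)–%(4,3)= %(4,2)–@(5,2)≠ %(4,3)–%(5,3)= %(4,5)–@(4,6)≠ @(4,6)–%(5,6)≠  → 3/5 unlike.
Row 5: @(5,1)–@(5,2)= @(5,1)–@(6,1)= @(5,2)–%(5,3)≠ @(5,2)–%(6,2)≠ %(5,3)–%(5,4)= %(5,3)–%(6,3)= %(5,4)–%(6,4)= %(5,6)–%(6,6)=  → 2/8 unlike.
Row 6: @(6,1)–%(6,2)≠ %(6,2)–%(6,3)= %(6,3)–%(6,4)=  → 1/3 unlike.
Total adjacent occupied pairs: 34; unlike-type pairs: 13.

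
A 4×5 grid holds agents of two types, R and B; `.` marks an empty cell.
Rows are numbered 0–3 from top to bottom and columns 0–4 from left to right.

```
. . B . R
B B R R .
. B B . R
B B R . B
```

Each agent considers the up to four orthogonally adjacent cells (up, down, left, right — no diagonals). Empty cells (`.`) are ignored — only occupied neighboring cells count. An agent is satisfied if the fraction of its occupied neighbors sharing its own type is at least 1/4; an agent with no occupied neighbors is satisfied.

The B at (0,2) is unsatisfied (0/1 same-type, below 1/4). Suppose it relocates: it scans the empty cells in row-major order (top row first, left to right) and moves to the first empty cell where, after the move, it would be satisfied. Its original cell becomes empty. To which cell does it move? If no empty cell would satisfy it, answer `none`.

(0,0)

Vacating (0,2). Empty cells in order:
  (0,0): 1/1 same-type → satisfied — stop here.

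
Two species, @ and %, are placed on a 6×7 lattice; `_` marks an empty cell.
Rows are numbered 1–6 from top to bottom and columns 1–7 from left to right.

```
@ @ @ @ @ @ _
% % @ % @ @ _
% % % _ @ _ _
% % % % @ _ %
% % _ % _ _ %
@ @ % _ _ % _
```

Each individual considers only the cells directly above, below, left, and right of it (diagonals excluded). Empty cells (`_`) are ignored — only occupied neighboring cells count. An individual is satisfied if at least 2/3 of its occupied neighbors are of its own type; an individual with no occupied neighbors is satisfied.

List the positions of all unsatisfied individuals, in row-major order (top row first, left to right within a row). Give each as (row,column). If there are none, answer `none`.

(1,1), (2,2), (2,3), (2,4), (4,5), (6,1), (6,2), (6,3)

(1,1)@ 1/2 unhappy
(1,2)@ 2/3 ok
(1,3)@ 3/3 ok
(1,4)@ 2/3 ok
(1,5)@ 3/3 ok
(1,6)@ 2/2 ok
(2,1)% 2/3 ok
(2,2)% 2/4 unhappy
(2,3)@ 1/4 unhappy
(2,4)% 0/3 unhappy
(2,5)@ 3/4 ok
(2,6)@ 2/2 ok
(3,1)% 3/3 ok
(3,2)% 4/4 ok
(3,3)% 2/3 ok
(3,5)@ 2/2 ok
(4,1)% 3/3 ok
(4,2)% 4/4 ok
(4,3)% 3/3 ok
(4,4)% 2/3 ok
(4,5)@ 1/2 unhappy
(4,7)% 1/1 ok
(5,1)% 2/3 ok
(5,2)% 2/3 ok
(5,4)% 1/1 ok
(5,7)% 1/1 ok
(6,1)@ 1/2 unhappy
(6,2)@ 1/3 unhappy
(6,3)% 0/1 unhappy
(6,6)% 0/0 ok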